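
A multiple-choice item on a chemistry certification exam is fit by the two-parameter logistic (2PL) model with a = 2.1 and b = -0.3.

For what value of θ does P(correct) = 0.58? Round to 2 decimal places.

-0.15

P(θ) = 1 / (1 + exp(−a(θ − b)))
logit = ln(0.5800/0.4200) = 0.3228
θ = b + logit/(a) = -0.3 + 0.3228/2.1000 = -0.1463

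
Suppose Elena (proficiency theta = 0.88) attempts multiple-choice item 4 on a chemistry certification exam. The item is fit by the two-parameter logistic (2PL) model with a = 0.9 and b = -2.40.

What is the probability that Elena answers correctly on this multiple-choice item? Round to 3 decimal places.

0.950

P(theta) = 1 / (1 + exp(−a(theta − b)))
Exponent: 0.9 × (0.88 − (-2.40)) = 2.9520
1/(1 + e^{-2.9520}) = 0.9504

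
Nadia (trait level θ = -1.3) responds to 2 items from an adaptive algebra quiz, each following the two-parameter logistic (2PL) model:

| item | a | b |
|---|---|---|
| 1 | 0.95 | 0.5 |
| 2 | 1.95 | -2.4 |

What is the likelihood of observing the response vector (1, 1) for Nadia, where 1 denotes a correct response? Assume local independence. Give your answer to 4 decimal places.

0.1371

P(θ) = 1 / (1 + exp(−a(θ − b)))
P_1 = 1/(1+e^{1.7100}) = 0.1532
P_2 = 1/(1+e^{-2.1450}) = 0.8952
L = P_1 × P_2 = 0.1532 × 0.8952 = 0.13711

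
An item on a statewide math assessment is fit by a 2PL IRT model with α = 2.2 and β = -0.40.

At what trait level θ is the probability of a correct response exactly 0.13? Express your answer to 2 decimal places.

P(θ) = 1 / (1 + exp(−α(θ − β)))
logit = ln(0.1300/0.8700) = -1.9010
θ = β + logit/(α) = -0.40 + (-1.9010)/2.2000 = -1.2641

-1.26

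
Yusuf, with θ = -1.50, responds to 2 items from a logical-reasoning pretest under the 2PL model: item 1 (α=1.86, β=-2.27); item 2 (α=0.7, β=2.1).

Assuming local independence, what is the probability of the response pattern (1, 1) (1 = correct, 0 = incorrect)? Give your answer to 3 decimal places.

P(θ) = 1 / (1 + exp(−α(θ − β)))
P_1 = 1/(1+e^{-1.4322}) = 0.8072
P_2 = 1/(1+e^{2.5200}) = 0.0745
L = P_1 × P_2 = 0.8072 × 0.0745 = 0.06011

0.060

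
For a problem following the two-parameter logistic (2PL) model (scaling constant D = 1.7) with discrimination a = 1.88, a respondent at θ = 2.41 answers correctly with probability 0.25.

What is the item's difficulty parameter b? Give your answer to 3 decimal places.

P(θ) = 1 / (1 + exp(−D·a(θ − b)))
logit(0.25) = ln(0.25/0.75) = -1.0986
b = θ − logit/(1.7·a) = 2.41 − (-1.0986)/3.1960 = 2.7537

2.754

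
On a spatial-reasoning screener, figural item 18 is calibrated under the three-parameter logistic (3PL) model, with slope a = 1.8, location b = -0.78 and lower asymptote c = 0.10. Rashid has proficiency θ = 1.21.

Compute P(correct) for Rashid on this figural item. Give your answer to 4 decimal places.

0.9756

P(θ) = c + (1 − c) · 1 / (1 + exp(−a(θ − b)))
Exponent: 1.8 × (1.21 − (-0.78)) = 3.5820
1/(1 + e^{-3.5820}) = 0.9729
P = 0.10 + 0.90 × 0.9729 = 0.9756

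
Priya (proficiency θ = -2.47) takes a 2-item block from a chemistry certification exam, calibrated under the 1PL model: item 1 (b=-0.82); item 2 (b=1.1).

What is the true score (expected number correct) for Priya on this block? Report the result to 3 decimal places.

0.188

P(θ) = 1 / (1 + exp(−(θ − b)))
P_1 = 1/(1+e^{1.6500}) = 0.1611
P_2 = 1/(1+e^{3.5700}) = 0.0274
E[score] = 0.1611 + 0.0274 = 0.1885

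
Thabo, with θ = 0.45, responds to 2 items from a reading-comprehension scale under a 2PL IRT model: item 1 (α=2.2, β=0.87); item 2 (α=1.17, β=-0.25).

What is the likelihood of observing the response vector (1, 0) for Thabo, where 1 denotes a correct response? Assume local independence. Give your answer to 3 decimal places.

0.087

P(θ) = 1 / (1 + exp(−α(θ − β)))
P_1 = 1/(1+e^{0.9240}) = 0.2841
P_2 = 1/(1+e^{-0.8190}) = 0.6940
L = P_1 × (1−P_2) = 0.2841 × 0.3060 = 0.08694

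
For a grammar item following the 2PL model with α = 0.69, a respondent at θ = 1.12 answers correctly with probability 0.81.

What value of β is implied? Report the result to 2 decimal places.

-0.98

P(θ) = 1 / (1 + exp(−α(θ − β)))
logit(0.81) = ln(0.81/0.19) = 1.4500
β = θ − logit/(α) = 1.12 − 1.4500/0.6900 = -0.9815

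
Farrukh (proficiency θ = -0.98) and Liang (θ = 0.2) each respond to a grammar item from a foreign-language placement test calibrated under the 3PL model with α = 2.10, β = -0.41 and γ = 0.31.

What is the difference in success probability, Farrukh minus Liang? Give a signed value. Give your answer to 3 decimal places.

-0.380

P(θ) = γ + (1 − γ) · 1 / (1 + exp(−α(θ − β)))
P(Farrukh) = 0.4701  [exponent -1.1970]
P(Liang) = 0.8500  [exponent 1.2810]
Difference = 0.4701 − 0.8500 = -0.3799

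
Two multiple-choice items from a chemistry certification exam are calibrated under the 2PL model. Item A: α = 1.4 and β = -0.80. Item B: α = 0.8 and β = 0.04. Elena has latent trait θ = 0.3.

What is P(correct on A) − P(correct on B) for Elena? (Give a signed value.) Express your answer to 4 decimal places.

0.2717

P(θ) = 1 / (1 + exp(−α(θ − β)))
P_A = 0.8235
P_B = 0.5518
P_A − P_B = 0.2717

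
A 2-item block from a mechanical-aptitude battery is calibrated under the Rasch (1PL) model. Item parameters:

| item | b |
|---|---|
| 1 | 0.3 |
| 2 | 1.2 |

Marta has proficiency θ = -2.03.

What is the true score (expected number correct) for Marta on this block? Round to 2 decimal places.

P(θ) = 1 / (1 + exp(−(θ − b)))
P_1 = 1/(1+e^{2.3300}) = 0.0887
P_2 = 1/(1+e^{3.2300}) = 0.0381
E[score] = 0.0887 + 0.0381 = 0.1267

0.13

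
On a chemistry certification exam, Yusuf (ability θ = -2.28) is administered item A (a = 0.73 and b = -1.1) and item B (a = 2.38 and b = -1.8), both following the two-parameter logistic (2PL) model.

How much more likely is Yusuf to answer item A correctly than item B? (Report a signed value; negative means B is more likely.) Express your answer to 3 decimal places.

0.055

P(θ) = 1 / (1 + exp(−a(θ − b)))
P_A = 0.2970
P_B = 0.2419
P_A − P_B = 0.0552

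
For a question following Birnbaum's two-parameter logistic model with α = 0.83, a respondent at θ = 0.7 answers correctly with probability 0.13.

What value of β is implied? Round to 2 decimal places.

P(θ) = 1 / (1 + exp(−α(θ − β)))
logit(0.13) = ln(0.13/0.87) = -1.9010
β = θ − logit/(α) = 0.7 − (-1.9010)/0.8300 = 2.9903

2.99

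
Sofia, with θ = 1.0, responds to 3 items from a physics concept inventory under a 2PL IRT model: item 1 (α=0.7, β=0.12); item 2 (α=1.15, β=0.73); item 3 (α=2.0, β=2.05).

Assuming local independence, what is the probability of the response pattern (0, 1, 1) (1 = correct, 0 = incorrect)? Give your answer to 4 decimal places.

P(θ) = 1 / (1 + exp(−α(θ − β)))
P_1 = 1/(1+e^{-0.6160}) = 0.6493
P_2 = 1/(1+e^{-0.3105}) = 0.5770
P_3 = 1/(1+e^{2.1000}) = 0.1091
L = (1−P_1) × P_2 × P_3 = 0.3507 × 0.5770 × 0.1091 = 0.02208

0.0221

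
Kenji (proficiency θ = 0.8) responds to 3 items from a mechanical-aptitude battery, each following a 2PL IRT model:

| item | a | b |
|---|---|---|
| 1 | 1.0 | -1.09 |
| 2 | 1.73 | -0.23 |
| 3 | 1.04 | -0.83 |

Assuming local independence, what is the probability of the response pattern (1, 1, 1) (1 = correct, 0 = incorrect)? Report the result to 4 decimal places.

0.6283

P(θ) = 1 / (1 + exp(−a(θ − b)))
P_1 = 1/(1+e^{-1.8900}) = 0.8688
P_2 = 1/(1+e^{-1.7819}) = 0.8559
P_3 = 1/(1+e^{-1.6952}) = 0.8449
L = P_1 × P_2 × P_3 = 0.8688 × 0.8559 × 0.8449 = 0.62827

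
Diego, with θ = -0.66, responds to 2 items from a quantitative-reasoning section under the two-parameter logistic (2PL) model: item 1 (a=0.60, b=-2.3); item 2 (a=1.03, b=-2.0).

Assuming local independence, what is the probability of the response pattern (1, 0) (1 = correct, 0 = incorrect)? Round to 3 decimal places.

0.146

P(θ) = 1 / (1 + exp(−a(θ − b)))
P_1 = 1/(1+e^{-0.9840}) = 0.7279
P_2 = 1/(1+e^{-1.3802}) = 0.7990
L = P_1 × (1−P_2) = 0.7279 × 0.2010 = 0.14629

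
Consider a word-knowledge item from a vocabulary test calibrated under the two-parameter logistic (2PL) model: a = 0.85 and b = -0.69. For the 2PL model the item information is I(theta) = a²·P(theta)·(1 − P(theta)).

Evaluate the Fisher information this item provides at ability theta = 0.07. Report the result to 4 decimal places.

0.1630

P = 1/(1+e^{-0.6460}) = 0.6561
P(1−P) = 0.6561 × 0.3439 = 0.2256
I = a² × P(1−P) = 0.85² × 0.2256 = 0.16302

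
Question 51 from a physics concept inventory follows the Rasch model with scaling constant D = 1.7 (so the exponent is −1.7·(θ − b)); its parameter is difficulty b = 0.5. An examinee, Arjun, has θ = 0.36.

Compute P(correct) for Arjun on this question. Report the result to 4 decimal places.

P(θ) = 1 / (1 + exp(−D·(θ − b)))
Exponent: 1.7 × (0.36 − 0.5) = -0.2380
1/(1 + e^{0.2380}) = 0.4408
P = 0.4408

0.4408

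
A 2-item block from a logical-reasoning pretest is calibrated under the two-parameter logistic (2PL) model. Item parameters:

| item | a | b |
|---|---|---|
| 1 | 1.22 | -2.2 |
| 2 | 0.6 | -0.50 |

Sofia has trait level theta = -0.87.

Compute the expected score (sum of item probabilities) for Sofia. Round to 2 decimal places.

P(theta) = 1 / (1 + exp(−a(theta − b)))
P_1 = 1/(1+e^{-1.6226}) = 0.8352
P_2 = 1/(1+e^{0.2220}) = 0.4447
E[score] = 0.8352 + 0.4447 = 1.2799

1.28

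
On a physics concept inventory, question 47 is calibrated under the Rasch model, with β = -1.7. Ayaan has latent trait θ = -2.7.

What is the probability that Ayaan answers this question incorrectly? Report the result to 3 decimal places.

P(θ) = 1 / (1 + exp(−(θ − β)))
Exponent: (-2.7 − (-1.7)) = -1.0000
1/(1 + e^{1.0000}) = 0.2689
P = 0.2689
P(incorrect) = 1 − 0.2689 = 0.7311

0.731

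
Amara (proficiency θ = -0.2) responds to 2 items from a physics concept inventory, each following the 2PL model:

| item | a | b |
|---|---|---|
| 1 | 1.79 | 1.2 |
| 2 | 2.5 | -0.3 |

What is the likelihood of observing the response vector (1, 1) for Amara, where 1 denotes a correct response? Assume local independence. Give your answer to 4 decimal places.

0.0424

P(θ) = 1 / (1 + exp(−a(θ − b)))
P_1 = 1/(1+e^{2.5060}) = 0.0754
P_2 = 1/(1+e^{-0.2500}) = 0.5622
L = P_1 × P_2 = 0.0754 × 0.5622 = 0.04241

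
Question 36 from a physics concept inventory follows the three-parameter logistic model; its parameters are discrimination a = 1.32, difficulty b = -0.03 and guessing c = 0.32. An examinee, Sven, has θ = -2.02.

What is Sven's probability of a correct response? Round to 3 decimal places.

0.366

P(θ) = c + (1 − c) · 1 / (1 + exp(−a(θ − b)))
Exponent: 1.32 × (-2.02 − (-0.03)) = -2.6268
1/(1 + e^{2.6268}) = 0.0674
P = 0.32 + 0.68 × 0.0674 = 0.3659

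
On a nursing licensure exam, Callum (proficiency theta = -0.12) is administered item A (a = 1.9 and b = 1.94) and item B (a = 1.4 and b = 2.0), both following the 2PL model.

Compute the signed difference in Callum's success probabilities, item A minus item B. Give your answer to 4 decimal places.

P(theta) = 1 / (1 + exp(−a(theta − b)))
P_A = 0.0196
P_B = 0.0489
P_A − P_B = -0.0293

-0.0293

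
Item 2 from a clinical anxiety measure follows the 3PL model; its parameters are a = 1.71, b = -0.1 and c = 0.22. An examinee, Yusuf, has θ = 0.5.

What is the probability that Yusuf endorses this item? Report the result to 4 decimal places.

P(θ) = c + (1 − c) · 1 / (1 + exp(−a(θ − b)))
Exponent: 1.71 × (0.5 − (-0.1)) = 1.0260
1/(1 + e^{-1.0260}) = 0.7361
P = 0.22 + 0.78 × 0.7361 = 0.7942

0.7942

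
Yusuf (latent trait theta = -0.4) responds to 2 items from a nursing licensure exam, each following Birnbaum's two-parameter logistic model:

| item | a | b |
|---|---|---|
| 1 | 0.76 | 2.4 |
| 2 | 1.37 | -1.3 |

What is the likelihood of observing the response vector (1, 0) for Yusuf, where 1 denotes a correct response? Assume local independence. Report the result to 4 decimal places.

P(theta) = 1 / (1 + exp(−a(theta − b)))
P_1 = 1/(1+e^{2.1280}) = 0.1064
P_2 = 1/(1+e^{-1.2330}) = 0.7743
L = P_1 × (1−P_2) = 0.1064 × 0.2257 = 0.02401

0.0240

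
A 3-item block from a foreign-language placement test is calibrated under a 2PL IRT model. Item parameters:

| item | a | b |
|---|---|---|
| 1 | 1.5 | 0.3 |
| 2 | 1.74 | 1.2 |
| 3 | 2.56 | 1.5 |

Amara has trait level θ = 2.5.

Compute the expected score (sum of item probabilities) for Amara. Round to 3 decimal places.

P(θ) = 1 / (1 + exp(−a(θ − b)))
P_1 = 1/(1+e^{-3.3000}) = 0.9644
P_2 = 1/(1+e^{-2.2620}) = 0.9057
P_3 = 1/(1+e^{-2.5600}) = 0.9282
E[score] = 0.9644 + 0.9057 + 0.9282 = 2.7984

2.798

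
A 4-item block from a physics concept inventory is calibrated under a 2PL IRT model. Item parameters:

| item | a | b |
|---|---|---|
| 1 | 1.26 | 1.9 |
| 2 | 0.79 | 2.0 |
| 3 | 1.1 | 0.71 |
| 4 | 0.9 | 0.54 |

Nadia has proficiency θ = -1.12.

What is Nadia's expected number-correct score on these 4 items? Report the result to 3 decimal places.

P(θ) = 1 / (1 + exp(−a(θ − b)))
P_1 = 1/(1+e^{3.8052}) = 0.0218
P_2 = 1/(1+e^{2.4648}) = 0.0784
P_3 = 1/(1+e^{2.0130}) = 0.1178
P_4 = 1/(1+e^{1.4940}) = 0.1833
E[score] = 0.0218 + 0.0784 + 0.1178 + 0.1833 = 0.4013

0.401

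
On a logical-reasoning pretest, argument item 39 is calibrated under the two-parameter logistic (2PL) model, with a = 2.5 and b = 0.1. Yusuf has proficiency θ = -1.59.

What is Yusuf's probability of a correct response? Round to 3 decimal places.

P(θ) = 1 / (1 + exp(−a(θ − b)))
Exponent: 2.5 × (-1.59 − 0.1) = -4.2250
1/(1 + e^{4.2250}) = 0.0144

0.014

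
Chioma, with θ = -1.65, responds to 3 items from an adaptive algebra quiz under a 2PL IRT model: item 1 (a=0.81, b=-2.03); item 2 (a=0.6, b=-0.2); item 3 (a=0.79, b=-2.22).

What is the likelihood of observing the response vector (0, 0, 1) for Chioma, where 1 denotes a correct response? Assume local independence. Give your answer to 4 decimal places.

0.1823

P(θ) = 1 / (1 + exp(−a(θ − b)))
P_1 = 1/(1+e^{-0.3078}) = 0.5763
P_2 = 1/(1+e^{0.8700}) = 0.2953
P_3 = 1/(1+e^{-0.4503}) = 0.6107
L = (1−P_1) × (1−P_2) × P_3 = 0.4237 × 0.7047 × 0.6107 = 0.18234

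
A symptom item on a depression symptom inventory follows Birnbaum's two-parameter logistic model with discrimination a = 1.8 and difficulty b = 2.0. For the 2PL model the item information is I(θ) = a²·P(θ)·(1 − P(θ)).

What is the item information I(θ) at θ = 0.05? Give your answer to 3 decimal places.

P = 1/(1+e^{3.5100}) = 0.0290
P(1−P) = 0.0290 × 0.9710 = 0.0282
I = a² × P(1−P) = 1.8² × 0.0282 = 0.09132

0.091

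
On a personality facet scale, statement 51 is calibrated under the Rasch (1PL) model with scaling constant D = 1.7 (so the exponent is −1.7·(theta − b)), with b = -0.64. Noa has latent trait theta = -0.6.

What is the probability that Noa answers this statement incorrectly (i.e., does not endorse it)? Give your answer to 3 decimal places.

P(theta) = 1 / (1 + exp(−D·(theta − b)))
Exponent: 1.7 × (-0.6 − (-0.64)) = 0.0680
1/(1 + e^{-0.0680}) = 0.5170
P = 0.5170
P(incorrect) = 1 − 0.5170 = 0.4830

0.483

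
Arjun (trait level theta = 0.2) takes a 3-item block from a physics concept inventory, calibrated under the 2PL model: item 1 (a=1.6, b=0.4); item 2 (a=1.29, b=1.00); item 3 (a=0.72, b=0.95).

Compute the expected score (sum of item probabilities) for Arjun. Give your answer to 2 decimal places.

1.05

P(theta) = 1 / (1 + exp(−a(theta − b)))
P_1 = 1/(1+e^{0.3200}) = 0.4207
P_2 = 1/(1+e^{1.0320}) = 0.2627
P_3 = 1/(1+e^{0.5400}) = 0.3682
E[score] = 0.4207 + 0.2627 + 0.3682 = 1.0516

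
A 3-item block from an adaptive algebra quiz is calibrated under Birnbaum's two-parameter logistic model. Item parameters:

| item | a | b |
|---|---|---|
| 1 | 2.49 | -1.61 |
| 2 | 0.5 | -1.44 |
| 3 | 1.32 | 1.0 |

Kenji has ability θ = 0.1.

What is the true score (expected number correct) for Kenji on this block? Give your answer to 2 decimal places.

1.90

P(θ) = 1 / (1 + exp(−a(θ − b)))
P_1 = 1/(1+e^{-4.2579}) = 0.9860
P_2 = 1/(1+e^{-0.7700}) = 0.6835
P_3 = 1/(1+e^{1.1880}) = 0.2336
E[score] = 0.9860 + 0.6835 + 0.2336 = 1.9032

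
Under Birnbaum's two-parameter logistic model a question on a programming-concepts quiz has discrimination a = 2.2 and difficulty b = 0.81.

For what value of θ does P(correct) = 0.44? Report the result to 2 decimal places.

0.70

P(θ) = 1 / (1 + exp(−a(θ − b)))
logit = ln(0.4400/0.5600) = -0.2412
θ = b + logit/(a) = 0.81 + (-0.2412)/2.2000 = 0.7004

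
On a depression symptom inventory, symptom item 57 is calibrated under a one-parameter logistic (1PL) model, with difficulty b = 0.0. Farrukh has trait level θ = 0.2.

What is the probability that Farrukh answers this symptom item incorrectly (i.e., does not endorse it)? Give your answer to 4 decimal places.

P(θ) = 1 / (1 + exp(−(θ − b)))
Exponent: (0.2 − 0.0) = 0.2000
1/(1 + e^{-0.2000}) = 0.5498
P = 0.5498
P(incorrect) = 1 − 0.5498 = 0.4502

0.4502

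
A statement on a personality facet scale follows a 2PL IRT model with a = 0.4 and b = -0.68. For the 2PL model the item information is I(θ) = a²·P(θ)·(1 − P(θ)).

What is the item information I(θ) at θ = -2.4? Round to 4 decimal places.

P = 1/(1+e^{0.6880}) = 0.3345
P(1−P) = 0.3345 × 0.6655 = 0.2226
I = a² × P(1−P) = 0.4² × 0.2226 = 0.03562

0.0356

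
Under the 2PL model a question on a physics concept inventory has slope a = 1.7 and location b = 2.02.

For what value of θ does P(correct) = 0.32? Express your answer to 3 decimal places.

1.577

P(θ) = 1 / (1 + exp(−a(θ − b)))
logit = ln(0.3200/0.6800) = -0.7538
θ = b + logit/(a) = 2.02 + (-0.7538)/1.7000 = 1.5766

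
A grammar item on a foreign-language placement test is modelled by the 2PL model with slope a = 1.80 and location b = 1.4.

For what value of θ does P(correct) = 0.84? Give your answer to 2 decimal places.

2.32

P(θ) = 1 / (1 + exp(−a(θ − b)))
logit = ln(0.8400/0.1600) = 1.6582
θ = b + logit/(a) = 1.4 + 1.6582/1.8000 = 2.3212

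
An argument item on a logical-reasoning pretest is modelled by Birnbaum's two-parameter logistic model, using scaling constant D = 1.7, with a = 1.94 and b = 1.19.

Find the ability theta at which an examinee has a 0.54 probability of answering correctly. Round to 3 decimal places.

P(theta) = 1 / (1 + exp(−D·a(theta − b)))
logit = ln(0.5400/0.4600) = 0.1603
theta = b + logit/(1.7·a) = 1.19 + 0.1603/3.2980 = 1.2386

1.239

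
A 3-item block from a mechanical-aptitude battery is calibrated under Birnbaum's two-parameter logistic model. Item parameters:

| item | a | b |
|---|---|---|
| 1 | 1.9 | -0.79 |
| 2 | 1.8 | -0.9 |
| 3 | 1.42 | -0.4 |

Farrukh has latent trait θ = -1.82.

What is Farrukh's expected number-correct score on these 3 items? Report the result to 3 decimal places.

0.402

P(θ) = 1 / (1 + exp(−a(θ − b)))
P_1 = 1/(1+e^{1.9570}) = 0.1238
P_2 = 1/(1+e^{1.6560}) = 0.1603
P_3 = 1/(1+e^{2.0164}) = 0.1175
E[score] = 0.1238 + 0.1603 + 0.1175 = 0.4016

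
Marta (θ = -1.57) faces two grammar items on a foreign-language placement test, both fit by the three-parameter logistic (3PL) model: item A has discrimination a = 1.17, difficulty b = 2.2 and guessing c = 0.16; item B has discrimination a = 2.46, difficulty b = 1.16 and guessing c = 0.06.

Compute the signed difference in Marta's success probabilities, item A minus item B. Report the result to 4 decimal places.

P(θ) = c + (1 − c) · 1 / (1 + exp(−a(θ − b)))
P_A = 0.1701
P_B = 0.0611
P_A − P_B = 0.1089

0.1089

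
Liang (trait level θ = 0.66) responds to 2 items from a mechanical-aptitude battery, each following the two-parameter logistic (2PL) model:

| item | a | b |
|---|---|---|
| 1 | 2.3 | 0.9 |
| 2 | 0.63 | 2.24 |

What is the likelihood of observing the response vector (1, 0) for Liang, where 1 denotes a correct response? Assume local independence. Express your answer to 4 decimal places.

P(θ) = 1 / (1 + exp(−a(θ − b)))
P_1 = 1/(1+e^{0.5520}) = 0.3654
P_2 = 1/(1+e^{0.9954}) = 0.2698
L = P_1 × (1−P_2) = 0.3654 × 0.7302 = 0.26680

0.2668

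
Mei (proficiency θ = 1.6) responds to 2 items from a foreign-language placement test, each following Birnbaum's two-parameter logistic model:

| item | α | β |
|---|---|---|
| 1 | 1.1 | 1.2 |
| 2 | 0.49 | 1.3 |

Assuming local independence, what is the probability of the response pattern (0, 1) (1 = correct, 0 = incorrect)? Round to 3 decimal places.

P(θ) = 1 / (1 + exp(−α(θ − β)))
P_1 = 1/(1+e^{-0.4400}) = 0.6083
P_2 = 1/(1+e^{-0.1470}) = 0.5367
L = (1−P_1) × P_2 = 0.3917 × 0.5367 = 0.21024

0.210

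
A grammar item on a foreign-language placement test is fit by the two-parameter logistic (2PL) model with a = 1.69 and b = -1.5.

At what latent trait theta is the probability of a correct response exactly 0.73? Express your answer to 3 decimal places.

P(theta) = 1 / (1 + exp(−a(theta − b)))
logit = ln(0.7300/0.2700) = 0.9946
theta = b + logit/(a) = -1.5 + 0.9946/1.6900 = -0.9115

-0.911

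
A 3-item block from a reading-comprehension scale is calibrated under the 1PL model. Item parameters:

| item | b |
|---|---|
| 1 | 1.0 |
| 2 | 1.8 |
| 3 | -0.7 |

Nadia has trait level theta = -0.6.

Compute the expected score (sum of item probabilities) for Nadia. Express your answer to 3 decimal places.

P(theta) = 1 / (1 + exp(−(theta − b)))
P_1 = 1/(1+e^{1.6000}) = 0.1680
P_2 = 1/(1+e^{2.4000}) = 0.0832
P_3 = 1/(1+e^{-0.1000}) = 0.5250
E[score] = 0.1680 + 0.0832 + 0.5250 = 0.7761

0.776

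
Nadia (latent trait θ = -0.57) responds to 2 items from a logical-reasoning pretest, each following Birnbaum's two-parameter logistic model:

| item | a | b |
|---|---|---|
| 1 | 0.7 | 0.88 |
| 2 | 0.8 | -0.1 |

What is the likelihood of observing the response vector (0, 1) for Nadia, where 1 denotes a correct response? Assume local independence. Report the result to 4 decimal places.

0.2988

P(θ) = 1 / (1 + exp(−a(θ − b)))
P_1 = 1/(1+e^{1.0150}) = 0.2660
P_2 = 1/(1+e^{0.3760}) = 0.4071
L = (1−P_1) × P_2 = 0.7340 × 0.4071 = 0.29880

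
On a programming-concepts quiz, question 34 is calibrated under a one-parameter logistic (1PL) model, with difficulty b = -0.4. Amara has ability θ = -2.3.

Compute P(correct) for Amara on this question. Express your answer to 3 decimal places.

0.130

P(θ) = 1 / (1 + exp(−(θ − b)))
Exponent: (-2.3 − (-0.4)) = -1.9000
1/(1 + e^{1.9000}) = 0.1301
P = 0.1301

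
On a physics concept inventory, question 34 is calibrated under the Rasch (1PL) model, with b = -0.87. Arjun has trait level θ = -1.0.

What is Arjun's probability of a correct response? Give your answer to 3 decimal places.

0.468

P(θ) = 1 / (1 + exp(−(θ − b)))
Exponent: (-1.0 − (-0.87)) = -0.1300
1/(1 + e^{0.1300}) = 0.4675
P = 0.4675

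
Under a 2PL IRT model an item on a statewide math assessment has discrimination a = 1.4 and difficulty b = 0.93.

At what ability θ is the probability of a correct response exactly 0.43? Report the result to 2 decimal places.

0.73

P(θ) = 1 / (1 + exp(−a(θ − b)))
logit = ln(0.4300/0.5700) = -0.2819
θ = b + logit/(a) = 0.93 + (-0.2819)/1.4000 = 0.7287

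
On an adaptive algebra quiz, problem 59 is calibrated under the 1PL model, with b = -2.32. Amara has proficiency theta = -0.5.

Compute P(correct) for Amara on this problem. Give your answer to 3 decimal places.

0.861

P(theta) = 1 / (1 + exp(−(theta − b)))
Exponent: (-0.5 − (-2.32)) = 1.8200
1/(1 + e^{-1.8200}) = 0.8606
P = 0.8606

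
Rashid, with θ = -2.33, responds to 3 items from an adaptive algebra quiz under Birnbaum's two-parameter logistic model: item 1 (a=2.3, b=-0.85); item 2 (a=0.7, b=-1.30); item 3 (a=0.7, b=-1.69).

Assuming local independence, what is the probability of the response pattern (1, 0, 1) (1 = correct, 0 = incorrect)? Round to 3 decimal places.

P(θ) = 1 / (1 + exp(−a(θ − b)))
P_1 = 1/(1+e^{3.4040}) = 0.0322
P_2 = 1/(1+e^{0.7210}) = 0.3272
P_3 = 1/(1+e^{0.4480}) = 0.3898
L = P_1 × (1−P_2) × P_3 = 0.0322 × 0.6728 × 0.3898 = 0.00844

0.008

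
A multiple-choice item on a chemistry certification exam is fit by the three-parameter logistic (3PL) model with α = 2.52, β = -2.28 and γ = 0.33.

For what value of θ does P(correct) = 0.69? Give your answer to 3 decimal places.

-2.221

P(θ) = γ + (1 − γ) · 1 / (1 + exp(−α(θ − β)))
Remove guessing floor: (0.69 − 0.33)/(1 − 0.33) = 0.5373
logit = ln(0.5373/0.4627) = 0.1495
θ = β + logit/(α) = -2.28 + 0.1495/2.5200 = -2.2207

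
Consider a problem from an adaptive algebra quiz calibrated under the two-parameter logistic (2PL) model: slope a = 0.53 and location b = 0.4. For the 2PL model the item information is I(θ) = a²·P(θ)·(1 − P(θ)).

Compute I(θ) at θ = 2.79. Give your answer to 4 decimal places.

0.0482

P = 1/(1+e^{-1.2667}) = 0.7802
P(1−P) = 0.7802 × 0.2198 = 0.1715
I = a² × P(1−P) = 0.53² × 0.1715 = 0.04817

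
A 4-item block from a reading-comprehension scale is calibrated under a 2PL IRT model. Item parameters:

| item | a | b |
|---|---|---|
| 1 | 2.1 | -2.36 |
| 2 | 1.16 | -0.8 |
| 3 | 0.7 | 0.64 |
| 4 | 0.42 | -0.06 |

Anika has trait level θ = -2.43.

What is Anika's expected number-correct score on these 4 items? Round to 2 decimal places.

0.97

P(θ) = 1 / (1 + exp(−a(θ − b)))
P_1 = 1/(1+e^{0.1470}) = 0.4633
P_2 = 1/(1+e^{1.8908}) = 0.1312
P_3 = 1/(1+e^{2.1490}) = 0.1044
P_4 = 1/(1+e^{0.9954}) = 0.2698
E[score] = 0.4633 + 0.1312 + 0.1044 + 0.2698 = 0.9687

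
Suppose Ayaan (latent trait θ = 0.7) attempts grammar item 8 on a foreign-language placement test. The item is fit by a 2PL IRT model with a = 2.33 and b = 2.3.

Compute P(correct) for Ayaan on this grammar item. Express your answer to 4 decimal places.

0.0235

P(θ) = 1 / (1 + exp(−a(θ − b)))
Exponent: 2.33 × (0.7 − 2.3) = -3.7280
1/(1 + e^{3.7280}) = 0.0235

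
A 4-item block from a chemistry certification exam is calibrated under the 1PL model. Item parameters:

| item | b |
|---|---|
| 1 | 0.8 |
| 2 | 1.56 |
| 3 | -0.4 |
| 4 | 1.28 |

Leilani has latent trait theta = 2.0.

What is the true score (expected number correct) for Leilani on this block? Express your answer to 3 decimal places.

2.966

P(theta) = 1 / (1 + exp(−(theta − b)))
P_1 = 1/(1+e^{-1.2000}) = 0.7685
P_2 = 1/(1+e^{-0.4400}) = 0.6083
P_3 = 1/(1+e^{-2.4000}) = 0.9168
P_4 = 1/(1+e^{-0.7200}) = 0.6726
E[score] = 0.7685 + 0.6083 + 0.9168 + 0.6726 = 2.9662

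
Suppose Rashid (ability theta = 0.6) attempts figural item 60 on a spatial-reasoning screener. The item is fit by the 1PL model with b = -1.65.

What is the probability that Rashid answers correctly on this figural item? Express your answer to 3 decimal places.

0.905

P(theta) = 1 / (1 + exp(−(theta − b)))
Exponent: (0.6 − (-1.65)) = 2.2500
1/(1 + e^{-2.2500}) = 0.9047
P = 0.9047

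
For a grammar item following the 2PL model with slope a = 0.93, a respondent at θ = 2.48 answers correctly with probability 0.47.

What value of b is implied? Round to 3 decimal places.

2.609

P(θ) = 1 / (1 + exp(−a(θ − b)))
logit(0.47) = ln(0.47/0.53) = -0.1201
b = θ − logit/(a) = 2.48 − (-0.1201)/0.9300 = 2.6092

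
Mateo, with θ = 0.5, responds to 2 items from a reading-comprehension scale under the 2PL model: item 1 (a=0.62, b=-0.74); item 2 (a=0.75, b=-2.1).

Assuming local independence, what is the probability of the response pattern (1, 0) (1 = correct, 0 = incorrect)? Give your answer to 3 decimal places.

0.085

P(θ) = 1 / (1 + exp(−a(θ − b)))
P_1 = 1/(1+e^{-0.7688}) = 0.6833
P_2 = 1/(1+e^{-1.9500}) = 0.8754
L = P_1 × (1−P_2) = 0.6833 × 0.1246 = 0.08510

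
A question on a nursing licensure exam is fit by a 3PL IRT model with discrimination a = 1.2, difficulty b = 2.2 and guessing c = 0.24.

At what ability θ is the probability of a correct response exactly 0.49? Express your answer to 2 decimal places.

1.61

P(θ) = c + (1 − c) · 1 / (1 + exp(−a(θ − b)))
Remove guessing floor: (0.49 − 0.24)/(1 − 0.24) = 0.3289
logit = ln(0.3289/0.6711) = -0.7129
θ = b + logit/(a) = 2.2 + (-0.7129)/1.2000 = 1.6059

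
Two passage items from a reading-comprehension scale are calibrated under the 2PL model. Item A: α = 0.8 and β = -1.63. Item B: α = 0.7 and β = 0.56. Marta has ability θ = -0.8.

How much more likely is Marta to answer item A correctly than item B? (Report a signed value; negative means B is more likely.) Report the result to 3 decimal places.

P(θ) = 1 / (1 + exp(−α(θ − β)))
P_A = 0.6602
P_B = 0.2785
P_A − P_B = 0.3817

0.382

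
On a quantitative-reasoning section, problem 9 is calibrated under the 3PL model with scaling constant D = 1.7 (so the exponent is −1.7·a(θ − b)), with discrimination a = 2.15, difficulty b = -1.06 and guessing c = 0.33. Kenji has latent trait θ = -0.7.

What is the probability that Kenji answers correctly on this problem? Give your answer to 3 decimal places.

P(θ) = c + (1 − c) · 1 / (1 + exp(−D·a(θ − b)))
Exponent: 1.7 × 2.15 × (-0.7 − (-1.06)) = 1.3158
1/(1 + e^{-1.3158}) = 0.7885
P = 0.33 + 0.67 × 0.7885 = 0.8583

0.858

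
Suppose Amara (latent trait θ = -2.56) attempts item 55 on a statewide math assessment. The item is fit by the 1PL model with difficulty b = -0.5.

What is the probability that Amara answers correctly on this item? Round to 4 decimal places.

0.1130

P(θ) = 1 / (1 + exp(−(θ − b)))
Exponent: (-2.56 − (-0.5)) = -2.0600
1/(1 + e^{2.0600}) = 0.1130
P = 0.1130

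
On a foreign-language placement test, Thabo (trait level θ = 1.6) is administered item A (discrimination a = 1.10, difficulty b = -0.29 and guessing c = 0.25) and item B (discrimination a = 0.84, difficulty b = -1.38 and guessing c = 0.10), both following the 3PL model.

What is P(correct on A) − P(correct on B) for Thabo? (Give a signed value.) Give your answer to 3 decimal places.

P(θ) = c + (1 − c) · 1 / (1 + exp(−a(θ − b)))
P_A = 0.9166
P_B = 0.9319
P_A − P_B = -0.0153

-0.015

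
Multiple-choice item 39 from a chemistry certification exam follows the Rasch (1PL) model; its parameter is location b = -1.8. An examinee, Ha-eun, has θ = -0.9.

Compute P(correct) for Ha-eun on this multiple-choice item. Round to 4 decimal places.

P(θ) = 1 / (1 + exp(−(θ − b)))
Exponent: (-0.9 − (-1.8)) = 0.9000
1/(1 + e^{-0.9000}) = 0.7109
P = 0.7109

0.7109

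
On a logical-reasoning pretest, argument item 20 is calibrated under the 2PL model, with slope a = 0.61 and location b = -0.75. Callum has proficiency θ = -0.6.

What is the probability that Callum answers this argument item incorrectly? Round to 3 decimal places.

P(θ) = 1 / (1 + exp(−a(θ − b)))
Exponent: 0.61 × (-0.6 − (-0.75)) = 0.0915
1/(1 + e^{-0.0915}) = 0.5229
P(incorrect) = 1 − 0.5229 = 0.4771

0.477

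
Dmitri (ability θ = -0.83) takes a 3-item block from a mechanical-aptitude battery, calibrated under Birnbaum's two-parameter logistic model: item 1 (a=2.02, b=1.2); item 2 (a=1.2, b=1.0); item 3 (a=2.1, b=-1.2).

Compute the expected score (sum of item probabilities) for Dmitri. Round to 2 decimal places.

P(θ) = 1 / (1 + exp(−a(θ − b)))
P_1 = 1/(1+e^{4.1006}) = 0.0163
P_2 = 1/(1+e^{2.1960}) = 0.1001
P_3 = 1/(1+e^{-0.7770}) = 0.6850
E[score] = 0.0163 + 0.1001 + 0.6850 = 0.8014

0.80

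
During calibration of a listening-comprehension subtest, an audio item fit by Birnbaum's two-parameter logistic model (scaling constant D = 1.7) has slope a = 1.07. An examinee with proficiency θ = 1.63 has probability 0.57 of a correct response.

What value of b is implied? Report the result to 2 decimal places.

P(θ) = 1 / (1 + exp(−D·a(θ − b)))
logit(0.57) = ln(0.57/0.43) = 0.2819
b = θ − logit/(1.7·a) = 1.63 − 0.2819/1.8190 = 1.4751

1.48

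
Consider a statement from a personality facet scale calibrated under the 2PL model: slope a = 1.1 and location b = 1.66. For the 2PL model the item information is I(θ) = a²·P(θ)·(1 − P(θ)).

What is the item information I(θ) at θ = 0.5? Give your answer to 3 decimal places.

0.206

P = 1/(1+e^{1.2760}) = 0.2182
P(1−P) = 0.2182 × 0.7818 = 0.1706
I = a² × P(1−P) = 1.1² × 0.1706 = 0.20643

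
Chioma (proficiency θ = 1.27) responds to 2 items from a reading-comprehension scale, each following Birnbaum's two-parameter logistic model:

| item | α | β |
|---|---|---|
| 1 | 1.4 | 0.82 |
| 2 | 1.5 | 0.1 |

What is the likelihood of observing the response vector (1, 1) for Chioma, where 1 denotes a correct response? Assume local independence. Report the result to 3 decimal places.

P(θ) = 1 / (1 + exp(−α(θ − β)))
P_1 = 1/(1+e^{-0.6300}) = 0.6525
P_2 = 1/(1+e^{-1.7550}) = 0.8526
L = P_1 × P_2 = 0.6525 × 0.8526 = 0.55630

0.556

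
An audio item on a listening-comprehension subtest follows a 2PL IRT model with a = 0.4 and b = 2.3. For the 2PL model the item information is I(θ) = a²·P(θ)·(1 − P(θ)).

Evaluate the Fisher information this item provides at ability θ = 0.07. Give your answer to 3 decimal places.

0.033

P = 1/(1+e^{0.8920}) = 0.2907
P(1−P) = 0.2907 × 0.7093 = 0.2062
I = a² × P(1−P) = 0.4² × 0.2062 = 0.03299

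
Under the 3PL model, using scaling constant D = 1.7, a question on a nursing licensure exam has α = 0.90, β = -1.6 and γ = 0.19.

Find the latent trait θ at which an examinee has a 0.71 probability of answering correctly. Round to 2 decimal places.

-1.22

P(θ) = γ + (1 − γ) · 1 / (1 + exp(−D·α(θ − β)))
Remove guessing floor: (0.71 − 0.19)/(1 − 0.19) = 0.6420
logit = ln(0.6420/0.3580) = 0.5839
θ = β + logit/(1.7·α) = -1.6 + 0.5839/1.5300 = -1.2183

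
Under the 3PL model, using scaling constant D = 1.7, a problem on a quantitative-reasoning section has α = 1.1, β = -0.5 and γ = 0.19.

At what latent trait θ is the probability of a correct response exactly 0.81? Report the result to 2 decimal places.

0.13

P(θ) = γ + (1 − γ) · 1 / (1 + exp(−D·α(θ − β)))
Remove guessing floor: (0.81 − 0.19)/(1 − 0.19) = 0.7654
logit = ln(0.7654/0.2346) = 1.1827
θ = β + logit/(1.7·α) = -0.5 + 1.1827/1.8700 = 0.1325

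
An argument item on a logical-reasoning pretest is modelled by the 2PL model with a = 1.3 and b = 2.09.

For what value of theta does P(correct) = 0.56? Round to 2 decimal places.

2.28

P(theta) = 1 / (1 + exp(−a(theta − b)))
logit = ln(0.5600/0.4400) = 0.2412
theta = b + logit/(a) = 2.09 + 0.2412/1.3000 = 2.2755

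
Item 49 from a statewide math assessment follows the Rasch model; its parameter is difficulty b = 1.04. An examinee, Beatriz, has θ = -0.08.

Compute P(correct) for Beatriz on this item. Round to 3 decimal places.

0.246

P(θ) = 1 / (1 + exp(−(θ − b)))
Exponent: (-0.08 − 1.04) = -1.1200
1/(1 + e^{1.1200}) = 0.2460
P = 0.2460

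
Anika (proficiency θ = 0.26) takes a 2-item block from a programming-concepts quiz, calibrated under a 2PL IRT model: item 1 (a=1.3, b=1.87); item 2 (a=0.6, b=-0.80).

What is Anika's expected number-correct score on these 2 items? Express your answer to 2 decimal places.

0.76

P(θ) = 1 / (1 + exp(−a(θ − b)))
P_1 = 1/(1+e^{2.0930}) = 0.1098
P_2 = 1/(1+e^{-0.6360}) = 0.6538
E[score] = 0.1098 + 0.6538 = 0.7636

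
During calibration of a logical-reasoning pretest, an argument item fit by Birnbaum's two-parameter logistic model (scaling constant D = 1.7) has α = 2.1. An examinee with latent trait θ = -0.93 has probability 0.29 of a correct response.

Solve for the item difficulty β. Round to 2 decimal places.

P(θ) = 1 / (1 + exp(−D·α(θ − β)))
logit(0.29) = ln(0.29/0.71) = -0.8954
β = θ − logit/(1.7·α) = -0.93 − (-0.8954)/3.5700 = -0.6792

-0.68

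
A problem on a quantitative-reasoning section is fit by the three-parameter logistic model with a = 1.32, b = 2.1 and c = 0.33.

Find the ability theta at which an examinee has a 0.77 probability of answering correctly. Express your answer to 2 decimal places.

P(theta) = c + (1 − c) · 1 / (1 + exp(−a(theta − b)))
Remove guessing floor: (0.77 − 0.33)/(1 − 0.33) = 0.6567
logit = ln(0.6567/0.3433) = 0.6487
theta = b + logit/(a) = 2.1 + 0.6487/1.3200 = 2.5914

2.59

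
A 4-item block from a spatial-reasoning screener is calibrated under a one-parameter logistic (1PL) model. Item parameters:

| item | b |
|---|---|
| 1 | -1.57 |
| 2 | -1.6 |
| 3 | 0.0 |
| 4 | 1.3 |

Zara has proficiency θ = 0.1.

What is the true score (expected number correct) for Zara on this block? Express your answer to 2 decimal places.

2.44

P(θ) = 1 / (1 + exp(−(θ − b)))
P_1 = 1/(1+e^{-1.6700}) = 0.8416
P_2 = 1/(1+e^{-1.7000}) = 0.8455
P_3 = 1/(1+e^{-0.1000}) = 0.5250
P_4 = 1/(1+e^{1.2000}) = 0.2315
E[score] = 0.8416 + 0.8455 + 0.5250 + 0.2315 = 2.4436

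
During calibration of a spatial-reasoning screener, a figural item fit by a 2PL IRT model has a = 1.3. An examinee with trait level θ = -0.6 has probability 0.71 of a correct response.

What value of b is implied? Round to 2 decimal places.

-1.29

P(θ) = 1 / (1 + exp(−a(θ − b)))
logit(0.71) = ln(0.71/0.29) = 0.8954
b = θ − logit/(a) = -0.6 − 0.8954/1.3000 = -1.2888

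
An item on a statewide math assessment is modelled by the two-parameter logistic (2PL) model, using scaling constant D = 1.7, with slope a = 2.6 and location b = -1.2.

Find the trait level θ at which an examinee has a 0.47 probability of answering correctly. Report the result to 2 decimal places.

-1.23

P(θ) = 1 / (1 + exp(−D·a(θ − b)))
logit = ln(0.4700/0.5300) = -0.1201
θ = b + logit/(1.7·a) = -1.2 + (-0.1201)/4.4200 = -1.2272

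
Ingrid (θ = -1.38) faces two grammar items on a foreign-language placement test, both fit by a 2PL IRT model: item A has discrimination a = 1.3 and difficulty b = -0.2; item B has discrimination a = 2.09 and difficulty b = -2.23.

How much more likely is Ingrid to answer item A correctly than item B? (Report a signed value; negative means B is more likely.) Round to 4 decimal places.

-0.6779

P(θ) = 1 / (1 + exp(−a(θ − b)))
P_A = 0.1774
P_B = 0.8553
P_A − P_B = -0.6779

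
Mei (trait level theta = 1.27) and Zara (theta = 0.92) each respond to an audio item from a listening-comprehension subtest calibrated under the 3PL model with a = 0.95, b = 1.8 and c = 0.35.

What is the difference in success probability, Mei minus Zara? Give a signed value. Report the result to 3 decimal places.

0.048

P(theta) = c + (1 − c) · 1 / (1 + exp(−a(theta − b)))
P(Mei) = 0.5949  [exponent -0.5035]
P(Zara) = 0.5465  [exponent -0.8360]
Difference = 0.5949 − 0.5465 = 0.0483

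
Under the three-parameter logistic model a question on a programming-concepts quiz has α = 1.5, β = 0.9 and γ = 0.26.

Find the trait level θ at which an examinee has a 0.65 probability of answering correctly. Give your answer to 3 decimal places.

P(θ) = γ + (1 − γ) · 1 / (1 + exp(−α(θ − β)))
Remove guessing floor: (0.65 − 0.26)/(1 − 0.26) = 0.5270
logit = ln(0.5270/0.4730) = 0.1082
θ = β + logit/(α) = 0.9 + 0.1082/1.5000 = 0.9721

0.972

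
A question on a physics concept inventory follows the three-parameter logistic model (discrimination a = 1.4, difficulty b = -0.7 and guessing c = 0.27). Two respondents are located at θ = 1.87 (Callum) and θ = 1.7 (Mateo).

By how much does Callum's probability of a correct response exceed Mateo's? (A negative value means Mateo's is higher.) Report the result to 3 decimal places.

P(θ) = c + (1 − c) · 1 / (1 + exp(−a(θ − b)))
P(Callum) = 0.9805  [exponent 3.5980]
P(Mateo) = 0.9755  [exponent 3.3600]
Difference = 0.9805 − 0.9755 = 0.0051

0.005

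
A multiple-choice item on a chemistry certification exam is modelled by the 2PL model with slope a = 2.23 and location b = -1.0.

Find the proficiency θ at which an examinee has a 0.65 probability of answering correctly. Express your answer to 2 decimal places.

-0.72

P(θ) = 1 / (1 + exp(−a(θ − b)))
logit = ln(0.6500/0.3500) = 0.6190
θ = b + logit/(a) = -1.0 + 0.6190/2.2300 = -0.7224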